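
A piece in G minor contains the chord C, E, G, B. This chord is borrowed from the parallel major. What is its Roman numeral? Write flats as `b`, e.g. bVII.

C is scale degree 4 in G minor. C–E–G–B is a major-seventh chord — the form found in G major, not the diatonic iv (Cm). Borrowed into G minor it is written IVmaj7.

IVmaj7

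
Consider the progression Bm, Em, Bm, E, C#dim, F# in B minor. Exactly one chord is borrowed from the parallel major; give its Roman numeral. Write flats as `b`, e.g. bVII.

The diatonic triads in B minor (with V from harmonic minor) are Bm, C#dim, D, Em, F#, G, A. Bm, Em, C#dim and F# all belong to that set. E (E–G#–B) is not: scale degree 4 in B minor carries Em (iv). In B major the chord on that degree is E, so here it functions as IV, borrowed from the parallel major.

IV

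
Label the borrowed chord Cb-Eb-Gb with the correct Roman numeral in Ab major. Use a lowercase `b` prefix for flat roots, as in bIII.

In Ab major scale degree 3 is C; Cb is its lowered form, from Ab minor. Cb–Eb–Gb is a major chord — the form found in Ab minor, not the diatonic iii (Cm). Borrowed into Ab major it is written bIII.

bIII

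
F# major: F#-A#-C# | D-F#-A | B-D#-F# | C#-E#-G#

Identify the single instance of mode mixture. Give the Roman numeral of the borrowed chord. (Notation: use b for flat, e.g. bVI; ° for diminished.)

bVI

F# major has the diatonic set F#, G#m, A#m, B, C#, D#m, E#dim. F#–A#–C# = F#, B–D#–F# = B and C#–E#–G# = C# all belong to that set. D–F#–A doesn't fit — on degree 6 F# major would have D#m (vi). D is the degree-6 chord of F# minor, so it is the borrowed bVI.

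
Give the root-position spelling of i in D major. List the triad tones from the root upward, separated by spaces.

D F A

i is built on scale degree 1, which is D in both D major and its parallel. In D minor the chord on D is D–F–A.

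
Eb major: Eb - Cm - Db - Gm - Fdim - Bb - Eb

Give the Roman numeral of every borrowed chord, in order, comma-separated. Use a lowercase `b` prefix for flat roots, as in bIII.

Eb major has the diatonic set Eb, Fm, Gm, Ab, Bb, Cm, Ddim. Eb, Cm, Gm and Bb are all diatonic. Db (Db–F–Ab) doesn't fit — on degree 7 Eb major would have Ddim (vii°). Db is the degree-7 chord of Eb minor, so it is the borrowed bVII. Fdim (F–Ab–Cb) is not: scale degree 2 in Eb major carries Fm (ii). In Eb minor the chord on that degree is Fdim, so here it functions as ii°, borrowed from the parallel minor.

bVII, ii°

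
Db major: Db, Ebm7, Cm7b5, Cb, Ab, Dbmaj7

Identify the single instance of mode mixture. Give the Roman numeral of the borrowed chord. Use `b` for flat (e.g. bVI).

In Db major the diatonic chords are Db, Ebm, Fm, Gb, Ab, Bbm, Cdim. Of the given chords, Db, Ebm7, Cm7b5, Ab and Dbmaj7 are diatonic. Cb (Cb–Eb–Gb) doesn't fit — on degree 7 Db major would have Cdim (vii°). Cb is the degree-7 chord of Db minor, so it is the borrowed bVII.

bVII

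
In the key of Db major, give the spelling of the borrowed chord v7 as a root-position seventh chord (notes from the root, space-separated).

Ab Cb Eb Gb

The root, Ab, is scale degree 5 — the same note in Db major and Db minor; only the chord quality changes. Building the minor-seventh chord from the parallel minor on Ab: Ab–Cb–Eb–Gb.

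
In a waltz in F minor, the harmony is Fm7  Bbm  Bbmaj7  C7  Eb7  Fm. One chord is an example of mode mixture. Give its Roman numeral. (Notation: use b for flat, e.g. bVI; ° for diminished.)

IVmaj7

The diatonic triads in F minor (with V from harmonic minor) are Fm, Gdim, Ab, Bbm, C, Db, Eb. Fm7, Bbm, C7, Eb7 and Fm are all diatonic. But Bbmaj7 (Bb–D–F–A) is foreign: the diatonic iv on degree 4 is Bbm, whereas Bbmaj7 comes from F major. It is labeled IVmaj7.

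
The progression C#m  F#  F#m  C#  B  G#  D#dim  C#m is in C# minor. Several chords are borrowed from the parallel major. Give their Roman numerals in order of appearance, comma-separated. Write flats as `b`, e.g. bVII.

IV, I

In C# minor (with V from harmonic minor) the diatonic chords are C#m, D#dim, E, F#m, G#, A, B. Of the given chords, C#m, F#m, B, G# and D#dim are diatonic. F# (F#–A#–C#) is not: scale degree 4 in C# minor carries F#m (iv). In C# major the chord on that degree is F#, so here it functions as IV, borrowed from the parallel major. C# (C#–E#–G#) is not: scale degree 1 in C# minor carries C#m (i). In C# major the chord on that degree is C#, so here it functions as I, borrowed from the parallel major.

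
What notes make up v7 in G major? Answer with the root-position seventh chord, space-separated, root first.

The root, D, is scale degree 5 — the same note in G major and G minor; only the chord quality changes. In G minor the chord on D is D–F–A–C.

D F A C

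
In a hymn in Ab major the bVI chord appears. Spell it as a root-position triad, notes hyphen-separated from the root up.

Fb-Ab-Cb

The root of bVI is the lowered 6th degree: F becomes Fb. In Ab minor the chord on Fb is Fb–Ab–Cb.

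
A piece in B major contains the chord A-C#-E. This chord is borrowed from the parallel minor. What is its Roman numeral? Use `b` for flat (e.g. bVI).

In B major scale degree 7 is A#; A is its lowered form, from B minor. A–C#–E is a major chord — the form found in B minor, not the diatonic vii° (A#dim). Borrowed into B major it is written bVII.

bVII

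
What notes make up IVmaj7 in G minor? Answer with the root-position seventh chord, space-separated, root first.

C E G B

IVmaj7 is built on scale degree 4, which is C in both G minor and its parallel. Building the major-seventh chord from the parallel major on C: C–E–G–B.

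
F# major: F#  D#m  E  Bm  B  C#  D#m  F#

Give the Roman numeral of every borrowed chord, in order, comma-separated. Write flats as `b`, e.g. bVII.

bVII, iv

The diatonic triads in F# major are F#, G#m, A#m, B, C#, D#m, E#dim. Of the given chords, F#, D#m, B and C# are diatonic. E (E–G#–B) doesn't fit — on degree 7 F# major would have E#dim (vii°). E is the degree-7 chord of F# minor, so it is the borrowed bVII. But Bm (B–D–F#) is foreign: the diatonic IV on degree 4 is B, whereas Bm comes from F# minor. It is labeled iv.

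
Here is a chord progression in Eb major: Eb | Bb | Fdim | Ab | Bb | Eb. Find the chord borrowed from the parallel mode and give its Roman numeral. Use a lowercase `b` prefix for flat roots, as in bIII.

ii°

In Eb major the diatonic chords are Eb, Fm, Gm, Ab, Bb, Cm, Ddim. Eb, Bb and Ab all belong to that set. Fdim (F–Ab–Cb) doesn't fit — on degree 2 Eb major would have Fm (ii). Fdim is the degree-2 chord of Eb minor, so it is the borrowed ii°.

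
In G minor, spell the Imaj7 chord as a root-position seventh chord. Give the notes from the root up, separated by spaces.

G B D F#

Imaj7 is built on scale degree 1, which is G in both G minor and its parallel. Stacking thirds in G major on G gives G–B–D–F#.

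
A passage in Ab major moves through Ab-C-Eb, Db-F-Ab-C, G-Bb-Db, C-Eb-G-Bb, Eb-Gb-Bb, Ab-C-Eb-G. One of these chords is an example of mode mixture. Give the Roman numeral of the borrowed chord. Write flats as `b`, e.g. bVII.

In Ab major the diatonic chords are Ab, Bbm, Cm, Db, Eb, Fm, Gdim. Of the given chords, Ab–C–Eb = Ab, Db–F–Ab–C = Dbmaj7, G–Bb–Db = Gdim, C–Eb–G–Bb = Cm7 and Ab–C–Eb–G = Abmaj7 are diatonic. But Eb–Gb–Bb is foreign: the diatonic V on degree 5 is Eb, whereas Ebm comes from Ab minor. It is labeled v.

v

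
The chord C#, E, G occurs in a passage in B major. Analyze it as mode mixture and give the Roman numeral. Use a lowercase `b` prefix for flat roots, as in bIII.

ii°

C# is scale degree 2 in B major. Diatonically B major has C#m (ii) on that degree; C#–E–G is instead the diminished chord native to B minor, so it takes the label ii°.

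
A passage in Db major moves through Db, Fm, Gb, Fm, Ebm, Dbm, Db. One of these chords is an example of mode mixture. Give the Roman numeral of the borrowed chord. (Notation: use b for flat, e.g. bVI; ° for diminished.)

i

Db major has the diatonic set Db, Ebm, Fm, Gb, Ab, Bbm, Cdim. Db, Fm, Gb and Ebm are all diatonic. Dbm (Db–Fb–Ab) is not: scale degree 1 in Db major carries Db (I). In Db minor the chord on that degree is Dbm, so here it functions as i, borrowed from the parallel minor.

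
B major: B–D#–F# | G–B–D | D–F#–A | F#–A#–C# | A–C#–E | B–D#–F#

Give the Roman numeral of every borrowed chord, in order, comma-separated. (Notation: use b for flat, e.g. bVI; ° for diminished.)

B major has the diatonic set B, C#m, D#m, E, F#, G#m, A#dim. B–D#–F# = B and F#–A#–C# = F# are both diatonic. G–B–D is not: scale degree 6 in B major carries G#m (vi). In B minor the chord on that degree is G, so here it functions as bVI, borrowed from the parallel minor. But D–F#–A is foreign: the diatonic iii on degree 3 is D#m, whereas D comes from B minor. It is labeled bIII. A–C#–E is not: scale degree 7 in B major carries A#dim (vii°). In B minor the chord on that degree is A, so here it functions as bVII, borrowed from the parallel minor.

bVI, bIII, bVII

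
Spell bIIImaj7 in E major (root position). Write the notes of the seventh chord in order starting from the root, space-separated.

Scale degree 3 in E major is G#. bIIImaj7 uses the lowered form, G, taken from E minor. Stacking thirds in E minor on G gives G–B–D–F#.

G B D F#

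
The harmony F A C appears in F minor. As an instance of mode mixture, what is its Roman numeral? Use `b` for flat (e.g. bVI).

I

F is scale degree 1 in F minor. Diatonically F minor has Fm (i) on that degree; F–A–C is instead the major chord native to F major, so it takes the label I.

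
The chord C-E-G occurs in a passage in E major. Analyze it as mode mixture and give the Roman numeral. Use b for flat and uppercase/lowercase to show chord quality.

bVI

The root C is the lowered 6th scale degree — diatonically E major has C# there. C–E–G is a major chord — the form found in E minor, not the diatonic vi (C#m). Borrowed into E major it is written bVI.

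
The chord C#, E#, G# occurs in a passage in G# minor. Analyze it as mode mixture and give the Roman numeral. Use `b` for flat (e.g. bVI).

IV

The root C# is the diatonic 4th degree of G# minor; the borrowing shows in the chord quality. C#–E#–G# is a major chord — the form found in G# major, not the diatonic iv (C#m). Borrowed into G# minor it is written IV.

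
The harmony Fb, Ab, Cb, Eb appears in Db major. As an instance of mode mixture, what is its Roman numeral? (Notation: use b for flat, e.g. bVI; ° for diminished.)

Fb is the lowered form of scale degree 3 in Db major (the diatonic degree 3 is F). Diatonically Db major has Fm (iii) on that degree; Fb–Ab–Cb–Eb is instead the major-seventh chord native to Db minor, so it takes the label bIIImaj7.

bIIImaj7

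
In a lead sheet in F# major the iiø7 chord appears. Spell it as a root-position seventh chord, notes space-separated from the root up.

iiø7 is built on scale degree 2, which is G# in both F# major and its parallel. Stacking thirds in F# minor on G# gives G#–B–D–F#.

G# B D F#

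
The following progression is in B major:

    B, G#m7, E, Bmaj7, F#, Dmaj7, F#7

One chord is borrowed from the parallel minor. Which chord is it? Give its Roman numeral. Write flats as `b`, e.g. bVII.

The diatonic triads in B major are B, C#m, D#m, E, F#, G#m, A#dim. B, G#m7, E, Bmaj7, F# and F#7 all belong to that set. Dmaj7 (D–F#–A–C#) is not: scale degree 3 in B major carries D#m (iii). In B minor the chord on that degree is Dmaj7, so here it functions as bIIImaj7, borrowed from the parallel minor.

bIIImaj7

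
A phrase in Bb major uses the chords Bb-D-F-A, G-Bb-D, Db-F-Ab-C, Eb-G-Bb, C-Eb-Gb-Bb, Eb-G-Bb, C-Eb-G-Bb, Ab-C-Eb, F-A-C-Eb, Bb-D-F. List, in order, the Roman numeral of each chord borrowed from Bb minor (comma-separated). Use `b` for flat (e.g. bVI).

Bb major has the diatonic set Bb, Cm, Dm, Eb, F, Gm, Adim. Of the given chords, Bb–D–F–A = Bbmaj7, G–Bb–D = Gm, Eb–G–Bb = Eb, C–Eb–G–Bb = Cm7, F–A–C–Eb = F7 and Bb–D–F = Bb are diatonic. But Db–F–Ab–C is foreign: the diatonic iii on degree 3 is Dm, whereas Dbmaj7 comes from Bb minor. It is labeled bIIImaj7. But C–Eb–Gb–Bb is foreign: the diatonic ii on degree 2 is Cm, whereas Cm7b5 comes from Bb minor. It is labeled iiø7. Ab–C–Eb doesn't fit — on degree 7 Bb major would have Adim (vii°). Ab is the degree-7 chord of Bb minor, so it is the borrowed bVII.

bIIImaj7, iiø7, bVII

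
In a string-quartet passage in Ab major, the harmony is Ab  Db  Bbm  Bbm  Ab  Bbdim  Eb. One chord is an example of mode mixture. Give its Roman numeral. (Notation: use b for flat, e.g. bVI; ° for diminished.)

Ab major has the diatonic set Ab, Bbm, Cm, Db, Eb, Fm, Gdim. Of the given chords, Ab, Db, Bbm and Eb are diatonic. Bbdim (Bb–Db–Fb) doesn't fit — on degree 2 Ab major would have Bbm (ii). Bbdim is the degree-2 chord of Ab minor, so it is the borrowed ii°.

ii°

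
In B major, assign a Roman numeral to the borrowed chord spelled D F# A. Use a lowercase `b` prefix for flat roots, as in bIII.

The root D is the lowered 3rd scale degree — diatonically B major has D# there. The diatonic chord on degree 3 would be D#m (iii), but D–F#–A is the major chord from B minor. As a borrowed chord it is labeled bIII.

bIII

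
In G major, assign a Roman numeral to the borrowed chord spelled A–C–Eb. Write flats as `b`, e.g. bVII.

A is scale degree 2 in G major. A–C–Eb is a diminished chord — the form found in G minor, not the diatonic ii (Am). Borrowed into G major it is written ii°.

ii°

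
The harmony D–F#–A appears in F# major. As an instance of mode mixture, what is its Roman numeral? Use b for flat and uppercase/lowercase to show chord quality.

In F# major scale degree 6 is D#; D is its lowered form, from F# minor. Diatonically F# major has D#m (vi) on that degree; D–F#–A is instead the major chord native to F# minor, so it takes the label bVI.

bVI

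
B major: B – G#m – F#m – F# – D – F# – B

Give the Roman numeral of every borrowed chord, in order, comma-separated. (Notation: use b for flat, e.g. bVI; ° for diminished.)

In B major the diatonic chords are B, C#m, D#m, E, F#, G#m, A#dim. B, G#m and F# all belong to that set. F#m (F#–A–C#) doesn't fit — on degree 5 B major would have F# (V). F#m is the degree-5 chord of B minor, so it is the borrowed v. D (D–F#–A) doesn't fit — on degree 3 B major would have D#m (iii). D is the degree-3 chord of B minor, so it is the borrowed bIII.

v, bIII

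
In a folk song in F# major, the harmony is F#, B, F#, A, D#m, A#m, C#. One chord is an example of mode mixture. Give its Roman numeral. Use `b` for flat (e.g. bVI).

bIII

In F# major the diatonic chords are F#, G#m, A#m, B, C#, D#m, E#dim. F#, B, D#m, A#m and C# all belong to that set. A (A–C#–E) doesn't fit — on degree 3 F# major would have A#m (iii). A is the degree-3 chord of F# minor, so it is the borrowed bIII.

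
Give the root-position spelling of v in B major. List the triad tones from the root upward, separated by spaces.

The root, F#, is scale degree 5 — the same note in B major and B minor; only the chord quality changes. Stacking thirds in B minor on F# gives F#–A–C#.

F# A C#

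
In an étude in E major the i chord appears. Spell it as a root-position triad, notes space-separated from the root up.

i is built on scale degree 1, which is E in both E major and its parallel. In E minor the chord on E is E–G–B.

E G B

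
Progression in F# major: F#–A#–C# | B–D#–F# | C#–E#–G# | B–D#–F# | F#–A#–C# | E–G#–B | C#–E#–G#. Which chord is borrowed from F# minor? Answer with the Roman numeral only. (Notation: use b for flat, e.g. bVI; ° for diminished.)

The diatonic triads in F# major are F#, G#m, A#m, B, C#, D#m, E#dim. Of the given chords, F#–A#–C# = F#, B–D#–F# = B and C#–E#–G# = C# are diatonic. E–G#–B is not: scale degree 7 in F# major carries E#dim (vii°). In F# minor the chord on that degree is E, so here it functions as bVII, borrowed from the parallel minor.

bVII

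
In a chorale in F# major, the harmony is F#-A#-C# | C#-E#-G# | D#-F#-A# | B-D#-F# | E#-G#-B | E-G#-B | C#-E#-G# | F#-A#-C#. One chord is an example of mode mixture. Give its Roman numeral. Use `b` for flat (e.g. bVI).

bVII

In F# major the diatonic chords are F#, G#m, A#m, B, C#, D#m, E#dim. F#–A#–C# = F#, C#–E#–G# = C#, D#–F#–A# = D#m, B–D#–F# = B and E#–G#–B = E#dim all belong to that set. E–G#–B doesn't fit — on degree 7 F# major would have E#dim (vii°). E is the degree-7 chord of F# minor, so it is the borrowed bVII.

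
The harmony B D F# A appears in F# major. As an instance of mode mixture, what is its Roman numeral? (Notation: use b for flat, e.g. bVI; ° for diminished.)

B is scale degree 4 in F# major. The diatonic chord on degree 4 would be B (IV), but B–D–F#–A is the minor-seventh chord from F# minor. As a borrowed chord it is labeled iv7.

iv7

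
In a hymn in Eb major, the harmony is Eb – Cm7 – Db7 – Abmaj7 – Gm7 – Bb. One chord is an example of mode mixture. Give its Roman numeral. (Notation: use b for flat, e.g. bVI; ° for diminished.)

bVII7

The diatonic triads in Eb major are Eb, Fm, Gm, Ab, Bb, Cm, Ddim. Of the given chords, Eb, Cm7, Abmaj7, Gm7 and Bb are diatonic. Db7 (Db–F–Ab–Cb) is not: scale degree 7 in Eb major carries Ddim (vii°). In Eb minor the chord on that degree is Db7, so here it functions as bVII7, borrowed from the parallel minor.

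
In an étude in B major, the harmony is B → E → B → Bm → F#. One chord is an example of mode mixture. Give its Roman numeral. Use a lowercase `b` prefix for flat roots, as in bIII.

i

In B major the diatonic chords are B, C#m, D#m, E, F#, G#m, A#dim. B, E and F# are all diatonic. Bm (B–D–F#) is not: scale degree 1 in B major carries B (I). In B minor the chord on that degree is Bm, so here it functions as i, borrowed from the parallel minor.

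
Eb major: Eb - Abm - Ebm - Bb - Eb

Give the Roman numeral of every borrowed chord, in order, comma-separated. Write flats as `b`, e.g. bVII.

The diatonic triads in Eb major are Eb, Fm, Gm, Ab, Bb, Cm, Ddim. Eb and Bb are both diatonic. Abm (Ab–Cb–Eb) is not: scale degree 4 in Eb major carries Ab (IV). In Eb minor the chord on that degree is Abm, so here it functions as iv, borrowed from the parallel minor. Ebm (Eb–Gb–Bb) doesn't fit — on degree 1 Eb major would have Eb (I). Ebm is the degree-1 chord of Eb minor, so it is the borrowed i.

iv, i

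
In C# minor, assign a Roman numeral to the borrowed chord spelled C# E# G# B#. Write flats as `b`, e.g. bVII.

C# is scale degree 1 in C# minor. The diatonic chord on degree 1 would be C#m (i), but C#–E#–G#–B# is the major-seventh chord from C# major. As a borrowed chord it is labeled Imaj7.

Imaj7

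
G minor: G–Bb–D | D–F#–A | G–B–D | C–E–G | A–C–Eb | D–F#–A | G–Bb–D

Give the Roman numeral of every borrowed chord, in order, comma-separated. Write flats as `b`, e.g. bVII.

G minor has the diatonic set Gm, Adim, Bb, Cm, D, Eb, F (with V from harmonic minor). G–Bb–D = Gm, D–F#–A = D and A–C–Eb = Adim are all diatonic. G–B–D doesn't fit — on degree 1 G minor would have Gm (i). G is the degree-1 chord of G major, so it is the borrowed I. C–E–G is not: scale degree 4 in G minor carries Cm (iv). In G major the chord on that degree is C, so here it functions as IV, borrowed from the parallel major.

I, IV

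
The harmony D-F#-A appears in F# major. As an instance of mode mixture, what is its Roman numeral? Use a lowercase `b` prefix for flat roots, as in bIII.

The root D is the lowered 6th scale degree — diatonically F# major has D# there. Diatonically F# major has D#m (vi) on that degree; D–F#–A is instead the major chord native to F# minor, so it takes the label bVI.

bVI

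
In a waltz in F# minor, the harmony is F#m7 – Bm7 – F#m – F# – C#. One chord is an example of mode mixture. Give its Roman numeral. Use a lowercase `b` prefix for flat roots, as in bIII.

I

F# minor has the diatonic set F#m, G#dim, A, Bm, C#, D, E (with V from harmonic minor). F#m7, Bm7, F#m and C# are all diatonic. F# (F#–A#–C#) is not: scale degree 1 in F# minor carries F#m (i). In F# major the chord on that degree is F#, so here it functions as I, borrowed from the parallel major.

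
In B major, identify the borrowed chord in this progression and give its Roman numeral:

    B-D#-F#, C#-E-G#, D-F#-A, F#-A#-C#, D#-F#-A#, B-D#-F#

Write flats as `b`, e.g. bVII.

The diatonic triads in B major are B, C#m, D#m, E, F#, G#m, A#dim. B–D#–F# = B, C#–E–G# = C#m, F#–A#–C# = F# and D#–F#–A# = D#m are all diatonic. D–F#–A is not: scale degree 3 in B major carries D#m (iii). In B minor the chord on that degree is D, so here it functions as bIII, borrowed from the parallel minor.

bIII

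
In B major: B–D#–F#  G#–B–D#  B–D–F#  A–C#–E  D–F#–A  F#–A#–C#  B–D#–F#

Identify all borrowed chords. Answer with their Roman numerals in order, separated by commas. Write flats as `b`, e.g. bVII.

The diatonic triads in B major are B, C#m, D#m, E, F#, G#m, A#dim. B–D#–F# = B, G#–B–D# = G#m and F#–A#–C# = F# are all diatonic. B–D–F# is not: scale degree 1 in B major carries B (I). In B minor the chord on that degree is Bm, so here it functions as i, borrowed from the parallel minor. A–C#–E doesn't fit — on degree 7 B major would have A#dim (vii°). A is the degree-7 chord of B minor, so it is the borrowed bVII. D–F#–A is not: scale degree 3 in B major carries D#m (iii). In B minor the chord on that degree is D, so here it functions as bIII, borrowed from the parallel minor.

i, bVII, bIII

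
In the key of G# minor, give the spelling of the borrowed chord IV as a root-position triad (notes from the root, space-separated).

The root, C#, is scale degree 4 — the same note in G# minor and G# major; only the chord quality changes. Building the major chord from the parallel major on C#: C#–E#–G#.

C# E# G#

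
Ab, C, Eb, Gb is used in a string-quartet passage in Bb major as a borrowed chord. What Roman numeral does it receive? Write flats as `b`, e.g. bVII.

bVII7

Ab is the lowered form of scale degree 7 in Bb major (the diatonic degree 7 is A). The diatonic chord on degree 7 would be Adim (vii°), but Ab–C–Eb–Gb is the dominant-seventh chord from Bb minor. As a borrowed chord it is labeled bVII7.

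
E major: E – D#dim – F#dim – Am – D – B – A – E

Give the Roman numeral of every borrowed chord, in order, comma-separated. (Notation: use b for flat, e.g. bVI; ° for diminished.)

ii°, iv, bVII

The diatonic triads in E major are E, F#m, G#m, A, B, C#m, D#dim. E, D#dim, B and A are all diatonic. F#dim (F#–A–C) is not: scale degree 2 in E major carries F#m (ii). In E minor the chord on that degree is F#dim, so here it functions as ii°, borrowed from the parallel minor. Am (A–C–E) doesn't fit — on degree 4 E major would have A (IV). Am is the degree-4 chord of E minor, so it is the borrowed iv. D (D–F#–A) doesn't fit — on degree 7 E major would have D#dim (vii°). D is the degree-7 chord of E minor, so it is the borrowed bVII.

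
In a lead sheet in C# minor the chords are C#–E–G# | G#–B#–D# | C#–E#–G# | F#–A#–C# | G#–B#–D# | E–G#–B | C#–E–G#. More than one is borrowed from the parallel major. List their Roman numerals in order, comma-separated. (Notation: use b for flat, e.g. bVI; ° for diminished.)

The diatonic triads in C# minor (with V from harmonic minor) are C#m, D#dim, E, F#m, G#, A, B. Of the given chords, C#–E–G# = C#m, G#–B#–D# = G# and E–G#–B = E are diatonic. C#–E#–G# doesn't fit — on degree 1 C# minor would have C#m (i). C# is the degree-1 chord of C# major, so it is the borrowed I. F#–A#–C# is not: scale degree 4 in C# minor carries F#m (iv). In C# major the chord on that degree is F#, so here it functions as IV, borrowed from the parallel major.

I, IV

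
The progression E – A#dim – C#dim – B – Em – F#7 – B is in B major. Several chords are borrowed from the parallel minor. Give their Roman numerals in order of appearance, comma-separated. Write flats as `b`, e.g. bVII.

B major has the diatonic set B, C#m, D#m, E, F#, G#m, A#dim. E, A#dim, B and F#7 are all diatonic. C#dim (C#–E–G) is not: scale degree 2 in B major carries C#m (ii). In B minor the chord on that degree is C#dim, so here it functions as ii°, borrowed from the parallel minor. Em (E–G–B) is not: scale degree 4 in B major carries E (IV). In B minor the chord on that degree is Em, so here it functions as iv, borrowed from the parallel minor.

ii°, iv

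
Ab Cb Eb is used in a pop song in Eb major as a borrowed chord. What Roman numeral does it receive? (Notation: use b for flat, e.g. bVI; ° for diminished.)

iv

The root Ab is the diatonic 4th degree of Eb major; the borrowing shows in the chord quality. Diatonically Eb major has Ab (IV) on that degree; Ab–Cb–Eb is instead the minor chord native to Eb minor, so it takes the label iv.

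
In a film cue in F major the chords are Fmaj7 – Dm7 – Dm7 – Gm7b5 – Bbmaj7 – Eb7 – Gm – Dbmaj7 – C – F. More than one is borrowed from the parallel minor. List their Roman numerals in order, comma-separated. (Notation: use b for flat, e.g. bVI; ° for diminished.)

F major has the diatonic set F, Gm, Am, Bb, C, Dm, Edim. Fmaj7, Dm7, Bbmaj7, Gm, C and F all belong to that set. Gm7b5 (G–Bb–Db–F) doesn't fit — on degree 2 F major would have Gm (ii). Gm7b5 is the degree-2 chord of F minor, so it is the borrowed iiø7. Eb7 (Eb–G–Bb–Db) is not: scale degree 7 in F major carries Edim (vii°). In F minor the chord on that degree is Eb7, so here it functions as bVII7, borrowed from the parallel minor. But Dbmaj7 (Db–F–Ab–C) is foreign: the diatonic vi on degree 6 is Dm, whereas Dbmaj7 comes from F minor. It is labeled bVImaj7.

iiø7, bVII7, bVImaj7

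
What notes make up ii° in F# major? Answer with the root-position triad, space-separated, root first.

The root, G#, is scale degree 2 — the same note in F# major and F# minor; only the chord quality changes. In F# minor the chord on G# is G#–B–D.

G# B D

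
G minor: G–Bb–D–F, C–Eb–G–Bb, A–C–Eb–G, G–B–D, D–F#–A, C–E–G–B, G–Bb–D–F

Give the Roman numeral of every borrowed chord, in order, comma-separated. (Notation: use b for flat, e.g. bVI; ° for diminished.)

In G minor (with V from harmonic minor) the diatonic chords are Gm, Adim, Bb, Cm, D, Eb, F. G–Bb–D–F = Gm7, C–Eb–G–Bb = Cm7, A–C–Eb–G = Am7b5 and D–F#–A = D all belong to that set. But G–B–D is foreign: the diatonic i on degree 1 is Gm, whereas G comes from G major. It is labeled I. C–E–G–B doesn't fit — on degree 4 G minor would have Cm (iv). Cmaj7 is the degree-4 chord of G major, so it is the borrowed IVmaj7.

I, IVmaj7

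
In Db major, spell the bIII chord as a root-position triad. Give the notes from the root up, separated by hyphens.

bIII is built on the lowered scale degree 3. In Db major degree 3 is F; lowered it becomes Fb. In Db minor the chord on Fb is Fb–Ab–Cb.

Fb-Ab-Cb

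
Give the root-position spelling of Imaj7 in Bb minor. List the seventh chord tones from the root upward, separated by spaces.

Bb D F A

Imaj7 is built on scale degree 1, which is Bb in both Bb minor and its parallel. Building the major-seventh chord from the parallel major on Bb: Bb–D–F–A.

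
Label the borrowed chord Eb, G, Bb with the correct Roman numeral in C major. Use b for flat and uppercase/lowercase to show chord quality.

bIII

Eb is the lowered form of scale degree 3 in C major (the diatonic degree 3 is E). Eb–G–Bb is a major chord — the form found in C minor, not the diatonic iii (Em). Borrowed into C major it is written bIII.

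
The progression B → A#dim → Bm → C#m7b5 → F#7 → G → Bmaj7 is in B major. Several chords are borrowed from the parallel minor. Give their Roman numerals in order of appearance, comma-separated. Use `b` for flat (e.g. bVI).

B major has the diatonic set B, C#m, D#m, E, F#, G#m, A#dim. B, A#dim, F#7 and Bmaj7 all belong to that set. Bm (B–D–F#) doesn't fit — on degree 1 B major would have B (I). Bm is the degree-1 chord of B minor, so it is the borrowed i. C#m7b5 (C#–E–G–B) is not: scale degree 2 in B major carries C#m (ii). In B minor the chord on that degree is C#m7b5, so here it functions as iiø7, borrowed from the parallel minor. But G (G–B–D) is foreign: the diatonic vi on degree 6 is G#m, whereas G comes from B minor. It is labeled bVI.

i, iiø7, bVI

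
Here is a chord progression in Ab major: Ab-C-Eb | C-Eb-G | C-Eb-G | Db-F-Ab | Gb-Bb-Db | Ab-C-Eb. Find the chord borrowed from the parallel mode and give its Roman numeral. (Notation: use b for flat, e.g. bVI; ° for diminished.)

The diatonic triads in Ab major are Ab, Bbm, Cm, Db, Eb, Fm, Gdim. Of the given chords, Ab–C–Eb = Ab, C–Eb–G = Cm and Db–F–Ab = Db are diatonic. Gb–Bb–Db is not: scale degree 7 in Ab major carries Gdim (vii°). In Ab minor the chord on that degree is Gb, so here it functions as bVII, borrowed from the parallel minor.

bVII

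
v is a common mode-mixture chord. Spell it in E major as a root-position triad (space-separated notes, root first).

B D F#

The root, B, is scale degree 5 — the same note in E major and E minor; only the chord quality changes. Stacking thirds in E minor on B gives B–D–F#.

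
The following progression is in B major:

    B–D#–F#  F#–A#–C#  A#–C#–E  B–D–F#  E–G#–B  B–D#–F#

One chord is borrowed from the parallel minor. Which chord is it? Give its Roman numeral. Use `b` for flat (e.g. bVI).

The diatonic triads in B major are B, C#m, D#m, E, F#, G#m, A#dim. B–D#–F# = B, F#–A#–C# = F#, A#–C#–E = A#dim and E–G#–B = E are all diatonic. But B–D–F# is foreign: the diatonic I on degree 1 is B, whereas Bm comes from B minor. It is labeled i.

i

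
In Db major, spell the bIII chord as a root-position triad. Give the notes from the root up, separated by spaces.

The root of bIII is the lowered 3rd degree: F becomes Fb. Stacking thirds in Db minor on Fb gives Fb–Ab–Cb.

Fb Ab Cb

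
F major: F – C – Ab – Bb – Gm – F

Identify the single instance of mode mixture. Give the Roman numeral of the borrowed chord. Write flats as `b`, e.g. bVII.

F major has the diatonic set F, Gm, Am, Bb, C, Dm, Edim. F, C, Bb and Gm all belong to that set. Ab (Ab–C–Eb) doesn't fit — on degree 3 F major would have Am (iii). Ab is the degree-3 chord of F minor, so it is the borrowed bIII.

bIII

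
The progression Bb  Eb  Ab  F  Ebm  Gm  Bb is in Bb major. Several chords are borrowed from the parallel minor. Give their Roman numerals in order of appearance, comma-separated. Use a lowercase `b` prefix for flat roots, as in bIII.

Bb major has the diatonic set Bb, Cm, Dm, Eb, F, Gm, Adim. Bb, Eb, F and Gm are all diatonic. But Ab (Ab–C–Eb) is foreign: the diatonic vii° on degree 7 is Adim, whereas Ab comes from Bb minor. It is labeled bVII. But Ebm (Eb–Gb–Bb) is foreign: the diatonic IV on degree 4 is Eb, whereas Ebm comes from Bb minor. It is labeled iv.

bVII, iv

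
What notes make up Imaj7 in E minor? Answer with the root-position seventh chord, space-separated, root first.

Imaj7 is built on scale degree 1, which is E in both E minor and its parallel. Stacking thirds in E major on E gives E–G#–B–D#.

E G# B D#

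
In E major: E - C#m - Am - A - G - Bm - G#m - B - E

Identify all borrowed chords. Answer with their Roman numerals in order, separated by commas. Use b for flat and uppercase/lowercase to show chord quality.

iv, bIII, v

E major has the diatonic set E, F#m, G#m, A, B, C#m, D#dim. E, C#m, A, G#m and B are all diatonic. Am (A–C–E) is not: scale degree 4 in E major carries A (IV). In E minor the chord on that degree is Am, so here it functions as iv, borrowed from the parallel minor. G (G–B–D) is not: scale degree 3 in E major carries G#m (iii). In E minor the chord on that degree is G, so here it functions as bIII, borrowed from the parallel minor. Bm (B–D–F#) is not: scale degree 5 in E major carries B (V). In E minor the chord on that degree is Bm, so here it functions as v, borrowed from the parallel minor.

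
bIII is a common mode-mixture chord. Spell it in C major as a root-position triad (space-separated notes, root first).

bIII is built on the lowered scale degree 3. In C major degree 3 is E; lowered it becomes Eb. Stacking thirds in C minor on Eb gives Eb–G–Bb.

Eb G Bb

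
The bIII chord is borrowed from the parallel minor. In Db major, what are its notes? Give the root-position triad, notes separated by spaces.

Scale degree 3 in Db major is F. bIII uses the lowered form, Fb, taken from Db minor. Building the major chord from the parallel minor on Fb: Fb–Ab–Cb.

Fb Ab Cb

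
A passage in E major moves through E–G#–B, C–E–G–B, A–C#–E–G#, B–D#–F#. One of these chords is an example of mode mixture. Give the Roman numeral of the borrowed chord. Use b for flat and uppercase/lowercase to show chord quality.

bVImaj7

E major has the diatonic set E, F#m, G#m, A, B, C#m, D#dim. Of the given chords, E–G#–B = E, A–C#–E–G# = Amaj7 and B–D#–F# = B are diatonic. C–E–G–B doesn't fit — on degree 6 E major would have C#m (vi). Cmaj7 is the degree-6 chord of E minor, so it is the borrowed bVImaj7.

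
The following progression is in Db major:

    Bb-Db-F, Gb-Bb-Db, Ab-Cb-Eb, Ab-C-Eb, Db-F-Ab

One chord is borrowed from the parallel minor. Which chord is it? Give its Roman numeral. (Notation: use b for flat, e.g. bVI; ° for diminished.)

v

Db major has the diatonic set Db, Ebm, Fm, Gb, Ab, Bbm, Cdim. Of the given chords, Bb–Db–F = Bbm, Gb–Bb–Db = Gb, Ab–C–Eb = Ab and Db–F–Ab = Db are diatonic. Ab–Cb–Eb is not: scale degree 5 in Db major carries Ab (V). In Db minor the chord on that degree is Abm, so here it functions as v, borrowed from the parallel minor.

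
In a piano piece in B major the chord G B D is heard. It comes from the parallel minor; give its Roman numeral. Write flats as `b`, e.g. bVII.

G is the lowered form of scale degree 6 in B major (the diatonic degree 6 is G#). The diatonic chord on degree 6 would be G#m (vi), but G–B–D is the major chord from B minor. As a borrowed chord it is labeled bVI.

bVI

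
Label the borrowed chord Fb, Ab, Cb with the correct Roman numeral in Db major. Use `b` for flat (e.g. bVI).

bIII

Fb is the lowered form of scale degree 3 in Db major (the diatonic degree 3 is F). Diatonically Db major has Fm (iii) on that degree; Fb–Ab–Cb is instead the major chord native to Db minor, so it takes the label bIII.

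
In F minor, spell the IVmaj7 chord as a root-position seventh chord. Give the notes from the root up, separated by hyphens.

IVmaj7 is built on scale degree 4, which is Bb in both F minor and its parallel. Stacking thirds in F major on Bb gives Bb–D–F–A.

Bb-D-F-A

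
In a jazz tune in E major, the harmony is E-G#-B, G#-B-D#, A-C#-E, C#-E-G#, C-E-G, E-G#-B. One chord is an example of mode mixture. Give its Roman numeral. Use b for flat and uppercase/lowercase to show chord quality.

E major has the diatonic set E, F#m, G#m, A, B, C#m, D#dim. Of the given chords, E–G#–B = E, G#–B–D# = G#m, A–C#–E = A and C#–E–G# = C#m are diatonic. C–E–G is not: scale degree 6 in E major carries C#m (vi). In E minor the chord on that degree is C, so here it functions as bVI, borrowed from the parallel minor.

bVI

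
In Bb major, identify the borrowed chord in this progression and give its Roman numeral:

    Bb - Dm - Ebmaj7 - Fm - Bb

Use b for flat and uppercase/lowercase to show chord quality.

The diatonic triads in Bb major are Bb, Cm, Dm, Eb, F, Gm, Adim. Of the given chords, Bb, Dm and Ebmaj7 are diatonic. Fm (F–Ab–C) doesn't fit — on degree 5 Bb major would have F (V). Fm is the degree-5 chord of Bb minor, so it is the borrowed v.

v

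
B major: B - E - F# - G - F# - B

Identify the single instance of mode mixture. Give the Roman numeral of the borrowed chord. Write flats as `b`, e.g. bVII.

In B major the diatonic chords are B, C#m, D#m, E, F#, G#m, A#dim. B, E and F# all belong to that set. G (G–B–D) doesn't fit — on degree 6 B major would have G#m (vi). G is the degree-6 chord of B minor, so it is the borrowed bVI.

bVI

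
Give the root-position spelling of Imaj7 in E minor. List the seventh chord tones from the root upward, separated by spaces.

E G# B D#

The root, E, is scale degree 1 — the same note in E minor and E major; only the chord quality changes. Stacking thirds in E major on E gives E–G#–B–D#.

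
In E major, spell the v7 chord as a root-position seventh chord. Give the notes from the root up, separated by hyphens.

B-D-F#-A

The root, B, is scale degree 5 — the same note in E major and E minor; only the chord quality changes. In E minor the chord on B is B–D–F#–A.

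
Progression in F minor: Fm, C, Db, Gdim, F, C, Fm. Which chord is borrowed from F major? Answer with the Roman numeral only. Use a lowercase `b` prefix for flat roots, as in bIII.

The diatonic triads in F minor (with V from harmonic minor) are Fm, Gdim, Ab, Bbm, C, Db, Eb. Fm, C, Db and Gdim are all diatonic. F (F–A–C) doesn't fit — on degree 1 F minor would have Fm (i). F is the degree-1 chord of F major, so it is the borrowed I.

I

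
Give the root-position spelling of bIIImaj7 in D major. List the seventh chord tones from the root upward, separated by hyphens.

F-A-C-E

The root of bIIImaj7 is the lowered 3rd degree: F# becomes F. Stacking thirds in D minor on F gives F–A–C–E.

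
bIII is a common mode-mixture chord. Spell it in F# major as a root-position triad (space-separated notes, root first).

Scale degree 3 in F# major is A#. bIII uses the lowered form, A, taken from F# minor. Stacking thirds in F# minor on A gives A–C#–E.

A C# E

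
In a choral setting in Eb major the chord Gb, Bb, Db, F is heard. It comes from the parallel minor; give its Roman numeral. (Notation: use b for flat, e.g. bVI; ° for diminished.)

bIIImaj7

The root Gb is the lowered 3rd scale degree — diatonically Eb major has G there. The diatonic chord on degree 3 would be Gm (iii), but Gb–Bb–Db–F is the major-seventh chord from Eb minor. As a borrowed chord it is labeled bIIImaj7.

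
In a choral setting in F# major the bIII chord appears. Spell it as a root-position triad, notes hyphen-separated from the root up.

bIII is built on the lowered scale degree 3. In F# major degree 3 is A#; lowered it becomes A. In F# minor the chord on A is A–C#–E.

A-C#-E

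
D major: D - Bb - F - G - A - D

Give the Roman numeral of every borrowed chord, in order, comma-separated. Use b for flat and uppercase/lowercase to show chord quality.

bVI, bIII

In D major the diatonic chords are D, Em, F#m, G, A, Bm, C#dim. Of the given chords, D, G and A are diatonic. Bb (Bb–D–F) is not: scale degree 6 in D major carries Bm (vi). In D minor the chord on that degree is Bb, so here it functions as bVI, borrowed from the parallel minor. But F (F–A–C) is foreign: the diatonic iii on degree 3 is F#m, whereas F comes from D minor. It is labeled bIII.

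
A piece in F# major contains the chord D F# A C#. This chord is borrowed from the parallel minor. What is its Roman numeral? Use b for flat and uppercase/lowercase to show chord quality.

In F# major scale degree 6 is D#; D is its lowered form, from F# minor. Diatonically F# major has D#m (vi) on that degree; D–F#–A–C# is instead the major-seventh chord native to F# minor, so it takes the label bVImaj7.

bVImaj7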